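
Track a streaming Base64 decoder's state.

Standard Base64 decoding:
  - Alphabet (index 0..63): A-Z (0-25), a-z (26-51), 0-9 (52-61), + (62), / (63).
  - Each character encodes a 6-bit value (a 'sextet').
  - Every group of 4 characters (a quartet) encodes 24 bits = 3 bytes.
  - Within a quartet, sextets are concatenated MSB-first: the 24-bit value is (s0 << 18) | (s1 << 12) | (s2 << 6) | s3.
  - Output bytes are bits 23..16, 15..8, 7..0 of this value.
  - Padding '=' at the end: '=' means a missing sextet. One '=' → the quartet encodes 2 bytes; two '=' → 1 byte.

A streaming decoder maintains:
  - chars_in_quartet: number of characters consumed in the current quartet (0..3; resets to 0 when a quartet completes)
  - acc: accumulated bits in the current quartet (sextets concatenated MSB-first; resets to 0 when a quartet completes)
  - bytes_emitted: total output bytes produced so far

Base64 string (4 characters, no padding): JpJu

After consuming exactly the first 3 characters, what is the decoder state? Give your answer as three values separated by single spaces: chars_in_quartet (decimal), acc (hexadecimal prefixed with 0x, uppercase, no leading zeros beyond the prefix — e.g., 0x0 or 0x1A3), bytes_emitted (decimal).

Answer: 3 0x9A49 0

Derivation:
After char 0 ('J'=9): chars_in_quartet=1 acc=0x9 bytes_emitted=0
After char 1 ('p'=41): chars_in_quartet=2 acc=0x269 bytes_emitted=0
After char 2 ('J'=9): chars_in_quartet=3 acc=0x9A49 bytes_emitted=0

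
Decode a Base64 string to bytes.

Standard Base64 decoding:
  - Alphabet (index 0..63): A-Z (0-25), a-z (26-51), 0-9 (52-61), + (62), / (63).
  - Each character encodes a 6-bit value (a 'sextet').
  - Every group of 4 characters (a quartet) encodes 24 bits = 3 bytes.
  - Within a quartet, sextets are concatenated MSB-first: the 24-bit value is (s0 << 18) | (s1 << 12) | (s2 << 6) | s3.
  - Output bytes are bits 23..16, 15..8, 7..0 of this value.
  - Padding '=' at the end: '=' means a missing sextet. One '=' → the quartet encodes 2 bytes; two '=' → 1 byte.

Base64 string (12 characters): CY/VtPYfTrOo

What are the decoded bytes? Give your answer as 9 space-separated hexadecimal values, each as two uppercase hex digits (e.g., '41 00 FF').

Answer: 09 8F D5 B4 F6 1F 4E B3 A8

Derivation:
After char 0 ('C'=2): chars_in_quartet=1 acc=0x2 bytes_emitted=0
After char 1 ('Y'=24): chars_in_quartet=2 acc=0x98 bytes_emitted=0
After char 2 ('/'=63): chars_in_quartet=3 acc=0x263F bytes_emitted=0
After char 3 ('V'=21): chars_in_quartet=4 acc=0x98FD5 -> emit 09 8F D5, reset; bytes_emitted=3
After char 4 ('t'=45): chars_in_quartet=1 acc=0x2D bytes_emitted=3
After char 5 ('P'=15): chars_in_quartet=2 acc=0xB4F bytes_emitted=3
After char 6 ('Y'=24): chars_in_quartet=3 acc=0x2D3D8 bytes_emitted=3
After char 7 ('f'=31): chars_in_quartet=4 acc=0xB4F61F -> emit B4 F6 1F, reset; bytes_emitted=6
After char 8 ('T'=19): chars_in_quartet=1 acc=0x13 bytes_emitted=6
After char 9 ('r'=43): chars_in_quartet=2 acc=0x4EB bytes_emitted=6
After char 10 ('O'=14): chars_in_quartet=3 acc=0x13ACE bytes_emitted=6
After char 11 ('o'=40): chars_in_quartet=4 acc=0x4EB3A8 -> emit 4E B3 A8, reset; bytes_emitted=9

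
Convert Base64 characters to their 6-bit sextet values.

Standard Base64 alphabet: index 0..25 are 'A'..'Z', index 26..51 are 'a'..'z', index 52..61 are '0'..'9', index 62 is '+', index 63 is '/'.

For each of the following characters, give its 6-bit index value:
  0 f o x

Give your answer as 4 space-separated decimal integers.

Answer: 52 31 40 49

Derivation:
'0': 0..9 range, 52 + ord('0') − ord('0') = 52
'f': a..z range, 26 + ord('f') − ord('a') = 31
'o': a..z range, 26 + ord('o') − ord('a') = 40
'x': a..z range, 26 + ord('x') − ord('a') = 49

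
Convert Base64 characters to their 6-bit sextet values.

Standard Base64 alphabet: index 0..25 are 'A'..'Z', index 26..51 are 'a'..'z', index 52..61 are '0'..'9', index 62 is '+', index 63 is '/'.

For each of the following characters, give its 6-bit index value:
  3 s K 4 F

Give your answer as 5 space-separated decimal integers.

'3': 0..9 range, 52 + ord('3') − ord('0') = 55
's': a..z range, 26 + ord('s') − ord('a') = 44
'K': A..Z range, ord('K') − ord('A') = 10
'4': 0..9 range, 52 + ord('4') − ord('0') = 56
'F': A..Z range, ord('F') − ord('A') = 5

Answer: 55 44 10 56 5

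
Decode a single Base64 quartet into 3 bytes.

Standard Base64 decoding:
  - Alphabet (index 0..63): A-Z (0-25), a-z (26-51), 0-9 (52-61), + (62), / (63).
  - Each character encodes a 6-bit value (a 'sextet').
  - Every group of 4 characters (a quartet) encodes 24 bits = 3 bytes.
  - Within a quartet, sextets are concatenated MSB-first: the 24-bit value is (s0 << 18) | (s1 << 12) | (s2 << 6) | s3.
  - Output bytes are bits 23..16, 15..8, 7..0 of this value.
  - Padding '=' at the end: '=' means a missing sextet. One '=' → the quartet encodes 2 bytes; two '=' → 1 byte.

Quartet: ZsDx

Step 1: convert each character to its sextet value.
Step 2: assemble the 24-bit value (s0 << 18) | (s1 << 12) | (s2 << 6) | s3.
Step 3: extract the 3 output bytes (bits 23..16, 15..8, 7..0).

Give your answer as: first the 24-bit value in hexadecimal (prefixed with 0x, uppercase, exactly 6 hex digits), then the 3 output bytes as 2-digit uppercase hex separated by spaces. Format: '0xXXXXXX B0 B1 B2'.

Sextets: Z=25, s=44, D=3, x=49
24-bit: (25<<18) | (44<<12) | (3<<6) | 49
      = 0x640000 | 0x02C000 | 0x0000C0 | 0x000031
      = 0x66C0F1
Bytes: (v>>16)&0xFF=66, (v>>8)&0xFF=C0, v&0xFF=F1

Answer: 0x66C0F1 66 C0 F1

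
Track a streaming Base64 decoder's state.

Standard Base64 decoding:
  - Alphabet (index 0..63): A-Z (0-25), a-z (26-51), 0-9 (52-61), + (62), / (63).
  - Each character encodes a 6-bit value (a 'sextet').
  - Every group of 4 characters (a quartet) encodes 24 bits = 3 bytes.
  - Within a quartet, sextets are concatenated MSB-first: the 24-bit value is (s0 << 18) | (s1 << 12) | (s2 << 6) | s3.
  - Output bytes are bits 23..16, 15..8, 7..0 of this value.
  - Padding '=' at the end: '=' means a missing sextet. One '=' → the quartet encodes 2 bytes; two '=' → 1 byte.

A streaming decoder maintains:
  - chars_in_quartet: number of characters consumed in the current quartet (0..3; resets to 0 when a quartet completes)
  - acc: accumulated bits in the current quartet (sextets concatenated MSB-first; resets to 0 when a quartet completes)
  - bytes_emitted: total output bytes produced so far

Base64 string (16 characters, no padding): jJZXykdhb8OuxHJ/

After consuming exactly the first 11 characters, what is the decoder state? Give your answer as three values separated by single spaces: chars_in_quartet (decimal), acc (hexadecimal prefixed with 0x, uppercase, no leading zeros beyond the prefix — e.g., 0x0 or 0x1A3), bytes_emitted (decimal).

Answer: 3 0x1BF0E 6

Derivation:
After char 0 ('j'=35): chars_in_quartet=1 acc=0x23 bytes_emitted=0
After char 1 ('J'=9): chars_in_quartet=2 acc=0x8C9 bytes_emitted=0
After char 2 ('Z'=25): chars_in_quartet=3 acc=0x23259 bytes_emitted=0
After char 3 ('X'=23): chars_in_quartet=4 acc=0x8C9657 -> emit 8C 96 57, reset; bytes_emitted=3
After char 4 ('y'=50): chars_in_quartet=1 acc=0x32 bytes_emitted=3
After char 5 ('k'=36): chars_in_quartet=2 acc=0xCA4 bytes_emitted=3
After char 6 ('d'=29): chars_in_quartet=3 acc=0x3291D bytes_emitted=3
After char 7 ('h'=33): chars_in_quartet=4 acc=0xCA4761 -> emit CA 47 61, reset; bytes_emitted=6
After char 8 ('b'=27): chars_in_quartet=1 acc=0x1B bytes_emitted=6
After char 9 ('8'=60): chars_in_quartet=2 acc=0x6FC bytes_emitted=6
After char 10 ('O'=14): chars_in_quartet=3 acc=0x1BF0E bytes_emitted=6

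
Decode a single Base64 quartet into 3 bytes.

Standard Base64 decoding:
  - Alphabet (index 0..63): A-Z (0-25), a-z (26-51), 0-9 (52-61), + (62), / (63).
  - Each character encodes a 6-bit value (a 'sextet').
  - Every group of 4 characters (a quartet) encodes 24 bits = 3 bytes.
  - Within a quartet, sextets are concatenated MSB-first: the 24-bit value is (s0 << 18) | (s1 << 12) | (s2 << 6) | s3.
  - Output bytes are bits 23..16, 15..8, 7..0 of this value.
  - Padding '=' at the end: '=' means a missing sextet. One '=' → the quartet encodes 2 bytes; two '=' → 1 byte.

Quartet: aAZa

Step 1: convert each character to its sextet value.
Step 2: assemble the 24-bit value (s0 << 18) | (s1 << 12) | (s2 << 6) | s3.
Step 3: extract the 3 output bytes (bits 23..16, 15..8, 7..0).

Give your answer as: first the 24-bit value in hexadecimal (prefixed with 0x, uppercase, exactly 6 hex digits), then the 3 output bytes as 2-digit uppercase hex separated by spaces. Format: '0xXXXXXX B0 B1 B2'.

Answer: 0x68065A 68 06 5A

Derivation:
Sextets: a=26, A=0, Z=25, a=26
24-bit: (26<<18) | (0<<12) | (25<<6) | 26
      = 0x680000 | 0x000000 | 0x000640 | 0x00001A
      = 0x68065A
Bytes: (v>>16)&0xFF=68, (v>>8)&0xFF=06, v&0xFF=5A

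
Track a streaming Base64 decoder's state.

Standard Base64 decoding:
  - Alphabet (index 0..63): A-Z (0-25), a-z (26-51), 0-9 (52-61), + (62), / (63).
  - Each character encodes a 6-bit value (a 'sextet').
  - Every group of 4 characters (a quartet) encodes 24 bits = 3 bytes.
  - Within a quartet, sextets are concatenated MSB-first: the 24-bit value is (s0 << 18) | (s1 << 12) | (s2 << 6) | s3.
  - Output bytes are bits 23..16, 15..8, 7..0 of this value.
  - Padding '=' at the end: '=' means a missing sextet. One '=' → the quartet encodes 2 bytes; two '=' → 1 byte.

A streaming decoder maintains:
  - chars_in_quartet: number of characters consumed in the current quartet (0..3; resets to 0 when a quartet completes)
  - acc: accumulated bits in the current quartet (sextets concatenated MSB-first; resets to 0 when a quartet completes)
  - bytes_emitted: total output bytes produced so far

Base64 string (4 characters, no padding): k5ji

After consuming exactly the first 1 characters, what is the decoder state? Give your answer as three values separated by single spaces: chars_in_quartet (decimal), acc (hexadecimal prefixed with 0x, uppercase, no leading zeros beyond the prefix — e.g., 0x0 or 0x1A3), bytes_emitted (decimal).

After char 0 ('k'=36): chars_in_quartet=1 acc=0x24 bytes_emitted=0

Answer: 1 0x24 0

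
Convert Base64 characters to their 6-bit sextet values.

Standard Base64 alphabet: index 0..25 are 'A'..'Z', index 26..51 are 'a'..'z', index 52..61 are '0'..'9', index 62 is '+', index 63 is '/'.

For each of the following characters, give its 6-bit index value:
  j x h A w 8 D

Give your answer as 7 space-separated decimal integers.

Answer: 35 49 33 0 48 60 3

Derivation:
'j': a..z range, 26 + ord('j') − ord('a') = 35
'x': a..z range, 26 + ord('x') − ord('a') = 49
'h': a..z range, 26 + ord('h') − ord('a') = 33
'A': A..Z range, ord('A') − ord('A') = 0
'w': a..z range, 26 + ord('w') − ord('a') = 48
'8': 0..9 range, 52 + ord('8') − ord('0') = 60
'D': A..Z range, ord('D') − ord('A') = 3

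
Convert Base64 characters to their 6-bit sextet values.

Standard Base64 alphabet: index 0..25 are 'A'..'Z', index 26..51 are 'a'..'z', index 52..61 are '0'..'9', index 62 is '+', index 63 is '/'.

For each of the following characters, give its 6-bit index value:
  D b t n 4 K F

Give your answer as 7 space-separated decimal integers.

'D': A..Z range, ord('D') − ord('A') = 3
'b': a..z range, 26 + ord('b') − ord('a') = 27
't': a..z range, 26 + ord('t') − ord('a') = 45
'n': a..z range, 26 + ord('n') − ord('a') = 39
'4': 0..9 range, 52 + ord('4') − ord('0') = 56
'K': A..Z range, ord('K') − ord('A') = 10
'F': A..Z range, ord('F') − ord('A') = 5

Answer: 3 27 45 39 56 10 5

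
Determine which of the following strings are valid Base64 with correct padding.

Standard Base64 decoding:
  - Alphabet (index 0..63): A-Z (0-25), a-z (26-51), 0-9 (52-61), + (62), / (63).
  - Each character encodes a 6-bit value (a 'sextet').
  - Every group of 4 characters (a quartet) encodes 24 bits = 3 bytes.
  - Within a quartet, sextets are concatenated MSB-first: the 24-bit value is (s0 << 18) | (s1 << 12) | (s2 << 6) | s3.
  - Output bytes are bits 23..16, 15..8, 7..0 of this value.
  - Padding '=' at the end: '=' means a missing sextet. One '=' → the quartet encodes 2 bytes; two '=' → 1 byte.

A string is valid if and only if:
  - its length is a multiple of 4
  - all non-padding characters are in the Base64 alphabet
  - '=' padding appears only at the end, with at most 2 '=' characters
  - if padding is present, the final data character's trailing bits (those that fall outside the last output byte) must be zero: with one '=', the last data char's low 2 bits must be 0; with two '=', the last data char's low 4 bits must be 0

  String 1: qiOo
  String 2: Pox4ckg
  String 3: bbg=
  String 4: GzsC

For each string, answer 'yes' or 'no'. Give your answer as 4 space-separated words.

Answer: yes no yes yes

Derivation:
String 1: 'qiOo' → valid
String 2: 'Pox4ckg' → invalid (len=7 not mult of 4)
String 3: 'bbg=' → valid
String 4: 'GzsC' → valid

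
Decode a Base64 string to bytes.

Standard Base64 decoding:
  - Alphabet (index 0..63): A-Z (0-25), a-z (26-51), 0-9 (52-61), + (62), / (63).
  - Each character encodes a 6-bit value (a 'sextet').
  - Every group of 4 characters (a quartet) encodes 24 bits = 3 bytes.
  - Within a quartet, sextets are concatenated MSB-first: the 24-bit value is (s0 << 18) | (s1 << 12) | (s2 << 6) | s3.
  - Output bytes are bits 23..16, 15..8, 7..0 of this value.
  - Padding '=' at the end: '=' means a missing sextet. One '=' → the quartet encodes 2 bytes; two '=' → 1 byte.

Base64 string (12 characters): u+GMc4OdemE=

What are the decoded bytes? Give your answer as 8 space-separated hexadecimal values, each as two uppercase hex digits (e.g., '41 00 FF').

Answer: BB E1 8C 73 83 9D 7A 61

Derivation:
After char 0 ('u'=46): chars_in_quartet=1 acc=0x2E bytes_emitted=0
After char 1 ('+'=62): chars_in_quartet=2 acc=0xBBE bytes_emitted=0
After char 2 ('G'=6): chars_in_quartet=3 acc=0x2EF86 bytes_emitted=0
After char 3 ('M'=12): chars_in_quartet=4 acc=0xBBE18C -> emit BB E1 8C, reset; bytes_emitted=3
After char 4 ('c'=28): chars_in_quartet=1 acc=0x1C bytes_emitted=3
After char 5 ('4'=56): chars_in_quartet=2 acc=0x738 bytes_emitted=3
After char 6 ('O'=14): chars_in_quartet=3 acc=0x1CE0E bytes_emitted=3
After char 7 ('d'=29): chars_in_quartet=4 acc=0x73839D -> emit 73 83 9D, reset; bytes_emitted=6
After char 8 ('e'=30): chars_in_quartet=1 acc=0x1E bytes_emitted=6
After char 9 ('m'=38): chars_in_quartet=2 acc=0x7A6 bytes_emitted=6
After char 10 ('E'=4): chars_in_quartet=3 acc=0x1E984 bytes_emitted=6
Padding '=': partial quartet acc=0x1E984 -> emit 7A 61; bytes_emitted=8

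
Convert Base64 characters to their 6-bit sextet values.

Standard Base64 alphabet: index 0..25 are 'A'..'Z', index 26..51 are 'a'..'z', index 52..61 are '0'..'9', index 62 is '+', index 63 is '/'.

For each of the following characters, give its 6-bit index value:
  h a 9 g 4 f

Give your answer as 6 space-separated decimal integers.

Answer: 33 26 61 32 56 31

Derivation:
'h': a..z range, 26 + ord('h') − ord('a') = 33
'a': a..z range, 26 + ord('a') − ord('a') = 26
'9': 0..9 range, 52 + ord('9') − ord('0') = 61
'g': a..z range, 26 + ord('g') − ord('a') = 32
'4': 0..9 range, 52 + ord('4') − ord('0') = 56
'f': a..z range, 26 + ord('f') − ord('a') = 31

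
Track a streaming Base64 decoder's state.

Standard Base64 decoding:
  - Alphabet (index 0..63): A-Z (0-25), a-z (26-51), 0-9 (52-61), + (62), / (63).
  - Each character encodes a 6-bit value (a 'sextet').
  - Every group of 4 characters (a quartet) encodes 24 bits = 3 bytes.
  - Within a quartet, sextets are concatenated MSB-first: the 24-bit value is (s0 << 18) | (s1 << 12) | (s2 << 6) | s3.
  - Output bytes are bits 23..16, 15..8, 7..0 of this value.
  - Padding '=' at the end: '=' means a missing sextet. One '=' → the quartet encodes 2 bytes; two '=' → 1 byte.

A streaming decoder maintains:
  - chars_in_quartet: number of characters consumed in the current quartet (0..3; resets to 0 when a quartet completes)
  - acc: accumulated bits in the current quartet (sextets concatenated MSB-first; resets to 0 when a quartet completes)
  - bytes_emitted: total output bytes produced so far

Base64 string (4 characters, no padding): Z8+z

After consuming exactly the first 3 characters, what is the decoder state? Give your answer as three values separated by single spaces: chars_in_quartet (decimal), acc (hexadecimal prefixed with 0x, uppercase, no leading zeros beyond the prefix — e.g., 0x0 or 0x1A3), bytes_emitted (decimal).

After char 0 ('Z'=25): chars_in_quartet=1 acc=0x19 bytes_emitted=0
After char 1 ('8'=60): chars_in_quartet=2 acc=0x67C bytes_emitted=0
After char 2 ('+'=62): chars_in_quartet=3 acc=0x19F3E bytes_emitted=0

Answer: 3 0x19F3E 0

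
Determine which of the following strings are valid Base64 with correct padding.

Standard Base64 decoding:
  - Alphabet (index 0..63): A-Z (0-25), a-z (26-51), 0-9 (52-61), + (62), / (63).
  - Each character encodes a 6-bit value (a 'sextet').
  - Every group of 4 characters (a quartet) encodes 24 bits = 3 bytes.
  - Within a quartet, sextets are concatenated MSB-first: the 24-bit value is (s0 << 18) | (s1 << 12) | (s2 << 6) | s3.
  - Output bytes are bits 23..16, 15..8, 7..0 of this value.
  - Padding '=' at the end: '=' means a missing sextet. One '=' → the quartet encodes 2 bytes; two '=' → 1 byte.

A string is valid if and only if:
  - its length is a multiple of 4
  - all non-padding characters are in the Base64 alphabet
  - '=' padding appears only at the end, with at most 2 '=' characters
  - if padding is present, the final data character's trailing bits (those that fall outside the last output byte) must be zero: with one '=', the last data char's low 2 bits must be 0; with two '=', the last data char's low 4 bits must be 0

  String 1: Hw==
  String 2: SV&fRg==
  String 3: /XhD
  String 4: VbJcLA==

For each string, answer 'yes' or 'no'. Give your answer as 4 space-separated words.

Answer: yes no yes yes

Derivation:
String 1: 'Hw==' → valid
String 2: 'SV&fRg==' → invalid (bad char(s): ['&'])
String 3: '/XhD' → valid
String 4: 'VbJcLA==' → valid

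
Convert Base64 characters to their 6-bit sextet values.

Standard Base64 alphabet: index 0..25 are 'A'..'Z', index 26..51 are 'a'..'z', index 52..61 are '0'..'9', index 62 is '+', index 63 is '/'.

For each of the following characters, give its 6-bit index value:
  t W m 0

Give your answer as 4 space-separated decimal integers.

Answer: 45 22 38 52

Derivation:
't': a..z range, 26 + ord('t') − ord('a') = 45
'W': A..Z range, ord('W') − ord('A') = 22
'm': a..z range, 26 + ord('m') − ord('a') = 38
'0': 0..9 range, 52 + ord('0') − ord('0') = 52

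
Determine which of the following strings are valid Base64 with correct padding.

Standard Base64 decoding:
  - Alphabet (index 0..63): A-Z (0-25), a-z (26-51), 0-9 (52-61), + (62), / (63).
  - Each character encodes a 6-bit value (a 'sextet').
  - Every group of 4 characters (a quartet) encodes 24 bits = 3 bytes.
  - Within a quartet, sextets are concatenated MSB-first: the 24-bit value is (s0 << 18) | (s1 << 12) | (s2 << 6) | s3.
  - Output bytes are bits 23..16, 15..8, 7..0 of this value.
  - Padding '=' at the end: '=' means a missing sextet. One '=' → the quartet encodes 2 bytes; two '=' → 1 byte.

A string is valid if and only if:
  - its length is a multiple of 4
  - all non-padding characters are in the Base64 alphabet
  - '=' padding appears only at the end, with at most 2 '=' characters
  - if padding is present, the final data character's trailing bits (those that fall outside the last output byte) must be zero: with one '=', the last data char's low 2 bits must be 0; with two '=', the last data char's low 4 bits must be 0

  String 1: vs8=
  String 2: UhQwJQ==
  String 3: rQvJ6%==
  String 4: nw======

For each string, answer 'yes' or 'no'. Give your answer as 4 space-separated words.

String 1: 'vs8=' → valid
String 2: 'UhQwJQ==' → valid
String 3: 'rQvJ6%==' → invalid (bad char(s): ['%'])
String 4: 'nw======' → invalid (6 pad chars (max 2))

Answer: yes yes no no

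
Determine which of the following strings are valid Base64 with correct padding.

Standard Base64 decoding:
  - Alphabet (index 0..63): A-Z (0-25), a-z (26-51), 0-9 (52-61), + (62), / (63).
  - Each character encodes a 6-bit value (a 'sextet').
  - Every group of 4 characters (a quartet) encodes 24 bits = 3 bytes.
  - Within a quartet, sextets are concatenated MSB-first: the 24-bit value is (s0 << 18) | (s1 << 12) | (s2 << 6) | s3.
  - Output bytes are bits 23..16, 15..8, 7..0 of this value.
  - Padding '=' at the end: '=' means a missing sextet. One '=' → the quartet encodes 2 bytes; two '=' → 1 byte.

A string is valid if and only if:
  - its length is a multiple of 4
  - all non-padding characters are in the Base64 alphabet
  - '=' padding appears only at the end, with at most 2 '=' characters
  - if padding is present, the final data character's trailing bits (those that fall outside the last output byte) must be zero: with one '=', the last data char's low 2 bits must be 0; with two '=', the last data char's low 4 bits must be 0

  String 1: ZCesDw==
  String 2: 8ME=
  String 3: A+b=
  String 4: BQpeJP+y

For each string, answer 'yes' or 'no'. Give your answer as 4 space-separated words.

String 1: 'ZCesDw==' → valid
String 2: '8ME=' → valid
String 3: 'A+b=' → invalid (bad trailing bits)
String 4: 'BQpeJP+y' → valid

Answer: yes yes no yes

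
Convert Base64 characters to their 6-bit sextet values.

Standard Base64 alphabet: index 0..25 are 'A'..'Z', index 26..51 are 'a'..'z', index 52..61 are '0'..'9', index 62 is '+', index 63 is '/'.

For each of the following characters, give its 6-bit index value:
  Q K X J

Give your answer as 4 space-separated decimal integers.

'Q': A..Z range, ord('Q') − ord('A') = 16
'K': A..Z range, ord('K') − ord('A') = 10
'X': A..Z range, ord('X') − ord('A') = 23
'J': A..Z range, ord('J') − ord('A') = 9

Answer: 16 10 23 9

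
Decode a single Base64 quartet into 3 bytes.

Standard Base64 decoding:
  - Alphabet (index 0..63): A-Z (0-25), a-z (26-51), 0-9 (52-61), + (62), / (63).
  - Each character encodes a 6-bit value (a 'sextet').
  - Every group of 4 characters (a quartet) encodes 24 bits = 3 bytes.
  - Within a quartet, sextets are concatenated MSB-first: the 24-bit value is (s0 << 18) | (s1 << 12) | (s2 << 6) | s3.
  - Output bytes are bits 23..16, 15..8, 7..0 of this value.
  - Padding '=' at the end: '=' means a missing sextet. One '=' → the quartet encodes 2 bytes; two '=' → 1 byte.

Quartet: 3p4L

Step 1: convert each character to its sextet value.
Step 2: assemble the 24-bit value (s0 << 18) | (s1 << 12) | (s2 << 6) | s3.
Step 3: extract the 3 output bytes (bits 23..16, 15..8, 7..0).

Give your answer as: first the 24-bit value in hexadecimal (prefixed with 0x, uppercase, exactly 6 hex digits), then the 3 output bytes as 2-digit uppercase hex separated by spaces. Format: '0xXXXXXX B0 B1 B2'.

Sextets: 3=55, p=41, 4=56, L=11
24-bit: (55<<18) | (41<<12) | (56<<6) | 11
      = 0xDC0000 | 0x029000 | 0x000E00 | 0x00000B
      = 0xDE9E0B
Bytes: (v>>16)&0xFF=DE, (v>>8)&0xFF=9E, v&0xFF=0B

Answer: 0xDE9E0B DE 9E 0B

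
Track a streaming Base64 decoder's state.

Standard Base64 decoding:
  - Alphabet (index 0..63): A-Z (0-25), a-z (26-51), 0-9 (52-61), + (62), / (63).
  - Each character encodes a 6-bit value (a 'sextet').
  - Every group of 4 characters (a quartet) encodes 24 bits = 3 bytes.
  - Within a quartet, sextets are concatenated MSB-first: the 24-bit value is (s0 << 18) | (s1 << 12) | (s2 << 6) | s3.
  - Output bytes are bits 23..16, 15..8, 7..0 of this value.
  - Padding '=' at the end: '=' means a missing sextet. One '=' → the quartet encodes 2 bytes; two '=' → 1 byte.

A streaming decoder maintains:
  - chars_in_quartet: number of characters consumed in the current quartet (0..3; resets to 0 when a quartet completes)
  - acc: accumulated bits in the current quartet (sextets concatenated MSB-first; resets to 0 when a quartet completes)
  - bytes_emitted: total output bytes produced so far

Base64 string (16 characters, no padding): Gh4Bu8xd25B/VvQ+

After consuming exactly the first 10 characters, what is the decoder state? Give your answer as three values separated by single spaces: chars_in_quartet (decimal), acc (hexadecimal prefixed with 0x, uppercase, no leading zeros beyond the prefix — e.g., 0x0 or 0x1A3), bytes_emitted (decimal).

After char 0 ('G'=6): chars_in_quartet=1 acc=0x6 bytes_emitted=0
After char 1 ('h'=33): chars_in_quartet=2 acc=0x1A1 bytes_emitted=0
After char 2 ('4'=56): chars_in_quartet=3 acc=0x6878 bytes_emitted=0
After char 3 ('B'=1): chars_in_quartet=4 acc=0x1A1E01 -> emit 1A 1E 01, reset; bytes_emitted=3
After char 4 ('u'=46): chars_in_quartet=1 acc=0x2E bytes_emitted=3
After char 5 ('8'=60): chars_in_quartet=2 acc=0xBBC bytes_emitted=3
After char 6 ('x'=49): chars_in_quartet=3 acc=0x2EF31 bytes_emitted=3
After char 7 ('d'=29): chars_in_quartet=4 acc=0xBBCC5D -> emit BB CC 5D, reset; bytes_emitted=6
After char 8 ('2'=54): chars_in_quartet=1 acc=0x36 bytes_emitted=6
After char 9 ('5'=57): chars_in_quartet=2 acc=0xDB9 bytes_emitted=6

Answer: 2 0xDB9 6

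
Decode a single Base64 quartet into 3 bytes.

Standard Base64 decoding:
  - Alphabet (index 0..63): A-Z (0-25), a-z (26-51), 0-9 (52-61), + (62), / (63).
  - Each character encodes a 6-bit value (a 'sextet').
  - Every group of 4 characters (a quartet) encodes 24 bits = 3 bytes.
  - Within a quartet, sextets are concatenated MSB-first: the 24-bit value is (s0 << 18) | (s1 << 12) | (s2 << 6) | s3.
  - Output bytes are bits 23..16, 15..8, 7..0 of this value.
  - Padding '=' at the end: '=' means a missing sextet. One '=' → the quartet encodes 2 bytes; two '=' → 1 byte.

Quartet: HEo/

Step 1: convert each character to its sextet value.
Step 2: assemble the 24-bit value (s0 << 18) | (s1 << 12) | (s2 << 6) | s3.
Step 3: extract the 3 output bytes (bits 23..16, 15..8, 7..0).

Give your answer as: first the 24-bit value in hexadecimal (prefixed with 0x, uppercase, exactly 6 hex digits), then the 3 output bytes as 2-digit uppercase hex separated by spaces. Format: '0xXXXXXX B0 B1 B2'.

Answer: 0x1C4A3F 1C 4A 3F

Derivation:
Sextets: H=7, E=4, o=40, /=63
24-bit: (7<<18) | (4<<12) | (40<<6) | 63
      = 0x1C0000 | 0x004000 | 0x000A00 | 0x00003F
      = 0x1C4A3F
Bytes: (v>>16)&0xFF=1C, (v>>8)&0xFF=4A, v&0xFF=3F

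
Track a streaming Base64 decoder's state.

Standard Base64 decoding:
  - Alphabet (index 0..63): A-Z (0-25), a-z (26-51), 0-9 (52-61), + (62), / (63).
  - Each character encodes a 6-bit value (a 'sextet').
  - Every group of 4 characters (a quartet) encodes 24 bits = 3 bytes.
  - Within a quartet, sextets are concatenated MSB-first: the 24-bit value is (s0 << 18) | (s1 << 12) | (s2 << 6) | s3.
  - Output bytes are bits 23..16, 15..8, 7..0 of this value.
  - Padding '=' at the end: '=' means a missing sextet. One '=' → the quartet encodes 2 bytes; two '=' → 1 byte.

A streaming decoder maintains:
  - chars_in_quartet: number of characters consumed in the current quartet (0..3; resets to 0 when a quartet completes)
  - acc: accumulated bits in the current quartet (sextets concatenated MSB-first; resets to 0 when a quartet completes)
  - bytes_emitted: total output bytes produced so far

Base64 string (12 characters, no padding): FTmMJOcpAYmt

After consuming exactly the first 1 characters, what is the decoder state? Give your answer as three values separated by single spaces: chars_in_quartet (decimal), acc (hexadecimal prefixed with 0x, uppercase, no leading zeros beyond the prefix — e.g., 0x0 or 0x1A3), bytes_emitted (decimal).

After char 0 ('F'=5): chars_in_quartet=1 acc=0x5 bytes_emitted=0

Answer: 1 0x5 0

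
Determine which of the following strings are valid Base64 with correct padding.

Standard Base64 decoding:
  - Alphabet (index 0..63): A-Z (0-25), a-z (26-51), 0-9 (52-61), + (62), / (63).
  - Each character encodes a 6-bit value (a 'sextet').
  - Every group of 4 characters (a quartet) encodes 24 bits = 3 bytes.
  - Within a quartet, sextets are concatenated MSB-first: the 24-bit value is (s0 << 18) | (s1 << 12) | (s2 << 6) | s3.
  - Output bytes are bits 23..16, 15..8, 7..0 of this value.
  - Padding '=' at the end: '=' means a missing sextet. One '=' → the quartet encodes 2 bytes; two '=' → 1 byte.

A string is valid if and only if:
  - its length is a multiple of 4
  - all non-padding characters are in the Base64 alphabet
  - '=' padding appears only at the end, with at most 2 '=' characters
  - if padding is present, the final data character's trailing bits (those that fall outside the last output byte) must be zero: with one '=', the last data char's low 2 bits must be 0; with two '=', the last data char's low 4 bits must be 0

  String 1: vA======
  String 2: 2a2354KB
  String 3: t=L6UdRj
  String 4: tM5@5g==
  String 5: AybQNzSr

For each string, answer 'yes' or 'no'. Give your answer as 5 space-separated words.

String 1: 'vA======' → invalid (6 pad chars (max 2))
String 2: '2a2354KB' → valid
String 3: 't=L6UdRj' → invalid (bad char(s): ['=']; '=' in middle)
String 4: 'tM5@5g==' → invalid (bad char(s): ['@'])
String 5: 'AybQNzSr' → valid

Answer: no yes no no yes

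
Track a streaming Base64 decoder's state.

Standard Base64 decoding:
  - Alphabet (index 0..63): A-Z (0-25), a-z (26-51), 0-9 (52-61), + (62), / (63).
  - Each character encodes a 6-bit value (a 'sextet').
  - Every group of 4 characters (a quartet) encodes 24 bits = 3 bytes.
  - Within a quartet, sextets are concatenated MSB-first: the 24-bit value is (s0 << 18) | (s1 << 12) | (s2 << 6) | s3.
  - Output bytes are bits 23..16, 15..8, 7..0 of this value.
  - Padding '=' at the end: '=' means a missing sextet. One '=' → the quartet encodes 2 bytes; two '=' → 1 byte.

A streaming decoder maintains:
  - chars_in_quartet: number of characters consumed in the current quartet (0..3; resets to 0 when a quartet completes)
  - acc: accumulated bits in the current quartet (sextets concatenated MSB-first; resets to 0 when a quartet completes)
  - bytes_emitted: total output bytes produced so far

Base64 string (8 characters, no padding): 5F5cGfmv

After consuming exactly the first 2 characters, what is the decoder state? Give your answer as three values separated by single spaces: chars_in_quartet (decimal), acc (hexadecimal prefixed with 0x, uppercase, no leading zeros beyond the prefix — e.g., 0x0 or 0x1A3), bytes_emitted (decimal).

Answer: 2 0xE45 0

Derivation:
After char 0 ('5'=57): chars_in_quartet=1 acc=0x39 bytes_emitted=0
After char 1 ('F'=5): chars_in_quartet=2 acc=0xE45 bytes_emitted=0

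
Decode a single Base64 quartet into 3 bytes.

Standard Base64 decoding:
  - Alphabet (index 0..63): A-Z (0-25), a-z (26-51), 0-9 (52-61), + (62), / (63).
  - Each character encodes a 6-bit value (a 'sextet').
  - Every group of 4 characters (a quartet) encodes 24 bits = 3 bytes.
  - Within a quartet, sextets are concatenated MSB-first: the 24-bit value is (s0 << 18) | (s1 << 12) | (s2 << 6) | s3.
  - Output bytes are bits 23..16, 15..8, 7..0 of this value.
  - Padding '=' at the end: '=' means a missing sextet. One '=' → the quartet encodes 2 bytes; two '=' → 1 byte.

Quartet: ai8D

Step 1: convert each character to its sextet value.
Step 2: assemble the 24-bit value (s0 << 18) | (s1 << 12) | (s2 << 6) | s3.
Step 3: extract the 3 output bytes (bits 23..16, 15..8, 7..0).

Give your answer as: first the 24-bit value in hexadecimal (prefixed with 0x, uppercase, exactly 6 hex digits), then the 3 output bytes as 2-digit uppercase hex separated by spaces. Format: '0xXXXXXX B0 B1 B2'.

Sextets: a=26, i=34, 8=60, D=3
24-bit: (26<<18) | (34<<12) | (60<<6) | 3
      = 0x680000 | 0x022000 | 0x000F00 | 0x000003
      = 0x6A2F03
Bytes: (v>>16)&0xFF=6A, (v>>8)&0xFF=2F, v&0xFF=03

Answer: 0x6A2F03 6A 2F 03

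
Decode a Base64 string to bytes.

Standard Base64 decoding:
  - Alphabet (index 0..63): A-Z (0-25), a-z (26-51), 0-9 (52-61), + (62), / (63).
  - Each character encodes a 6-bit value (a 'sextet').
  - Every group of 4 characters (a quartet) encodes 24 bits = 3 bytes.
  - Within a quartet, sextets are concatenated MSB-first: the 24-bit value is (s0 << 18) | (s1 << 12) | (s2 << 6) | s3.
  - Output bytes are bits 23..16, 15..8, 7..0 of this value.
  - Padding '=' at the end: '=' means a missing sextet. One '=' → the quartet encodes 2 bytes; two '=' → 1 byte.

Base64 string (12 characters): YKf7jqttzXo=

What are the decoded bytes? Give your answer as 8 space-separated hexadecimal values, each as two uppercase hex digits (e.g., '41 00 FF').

After char 0 ('Y'=24): chars_in_quartet=1 acc=0x18 bytes_emitted=0
After char 1 ('K'=10): chars_in_quartet=2 acc=0x60A bytes_emitted=0
After char 2 ('f'=31): chars_in_quartet=3 acc=0x1829F bytes_emitted=0
After char 3 ('7'=59): chars_in_quartet=4 acc=0x60A7FB -> emit 60 A7 FB, reset; bytes_emitted=3
After char 4 ('j'=35): chars_in_quartet=1 acc=0x23 bytes_emitted=3
After char 5 ('q'=42): chars_in_quartet=2 acc=0x8EA bytes_emitted=3
After char 6 ('t'=45): chars_in_quartet=3 acc=0x23AAD bytes_emitted=3
After char 7 ('t'=45): chars_in_quartet=4 acc=0x8EAB6D -> emit 8E AB 6D, reset; bytes_emitted=6
After char 8 ('z'=51): chars_in_quartet=1 acc=0x33 bytes_emitted=6
After char 9 ('X'=23): chars_in_quartet=2 acc=0xCD7 bytes_emitted=6
After char 10 ('o'=40): chars_in_quartet=3 acc=0x335E8 bytes_emitted=6
Padding '=': partial quartet acc=0x335E8 -> emit CD 7A; bytes_emitted=8

Answer: 60 A7 FB 8E AB 6D CD 7A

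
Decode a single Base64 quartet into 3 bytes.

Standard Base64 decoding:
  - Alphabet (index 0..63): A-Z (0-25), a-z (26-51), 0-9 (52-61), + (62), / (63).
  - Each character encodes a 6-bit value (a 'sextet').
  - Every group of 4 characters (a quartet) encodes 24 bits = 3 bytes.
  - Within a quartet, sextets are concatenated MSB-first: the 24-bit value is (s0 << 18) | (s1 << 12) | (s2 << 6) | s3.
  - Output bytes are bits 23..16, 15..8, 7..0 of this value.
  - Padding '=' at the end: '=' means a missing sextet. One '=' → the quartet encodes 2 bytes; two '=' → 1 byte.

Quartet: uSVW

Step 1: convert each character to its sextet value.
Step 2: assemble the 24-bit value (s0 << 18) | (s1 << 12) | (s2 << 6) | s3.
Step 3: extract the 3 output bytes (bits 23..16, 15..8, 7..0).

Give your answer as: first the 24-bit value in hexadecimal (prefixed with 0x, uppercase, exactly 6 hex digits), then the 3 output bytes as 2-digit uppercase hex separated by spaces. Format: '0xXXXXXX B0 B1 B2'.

Answer: 0xB92556 B9 25 56

Derivation:
Sextets: u=46, S=18, V=21, W=22
24-bit: (46<<18) | (18<<12) | (21<<6) | 22
      = 0xB80000 | 0x012000 | 0x000540 | 0x000016
      = 0xB92556
Bytes: (v>>16)&0xFF=B9, (v>>8)&0xFF=25, v&0xFF=56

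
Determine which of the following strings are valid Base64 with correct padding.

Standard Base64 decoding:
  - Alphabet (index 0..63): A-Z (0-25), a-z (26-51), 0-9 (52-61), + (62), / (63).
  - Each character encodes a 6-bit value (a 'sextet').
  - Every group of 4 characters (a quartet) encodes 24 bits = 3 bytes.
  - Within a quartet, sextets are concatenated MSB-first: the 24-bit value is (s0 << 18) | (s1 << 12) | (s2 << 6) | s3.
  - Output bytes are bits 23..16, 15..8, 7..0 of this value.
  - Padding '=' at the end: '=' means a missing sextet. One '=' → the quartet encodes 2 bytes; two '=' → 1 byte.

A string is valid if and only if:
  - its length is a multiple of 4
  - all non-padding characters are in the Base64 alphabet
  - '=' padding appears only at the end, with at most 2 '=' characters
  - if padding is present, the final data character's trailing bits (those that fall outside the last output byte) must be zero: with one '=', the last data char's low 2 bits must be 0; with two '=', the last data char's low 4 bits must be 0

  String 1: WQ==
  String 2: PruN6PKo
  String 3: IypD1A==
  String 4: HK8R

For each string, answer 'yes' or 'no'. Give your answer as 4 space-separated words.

Answer: yes yes yes yes

Derivation:
String 1: 'WQ==' → valid
String 2: 'PruN6PKo' → valid
String 3: 'IypD1A==' → valid
String 4: 'HK8R' → valid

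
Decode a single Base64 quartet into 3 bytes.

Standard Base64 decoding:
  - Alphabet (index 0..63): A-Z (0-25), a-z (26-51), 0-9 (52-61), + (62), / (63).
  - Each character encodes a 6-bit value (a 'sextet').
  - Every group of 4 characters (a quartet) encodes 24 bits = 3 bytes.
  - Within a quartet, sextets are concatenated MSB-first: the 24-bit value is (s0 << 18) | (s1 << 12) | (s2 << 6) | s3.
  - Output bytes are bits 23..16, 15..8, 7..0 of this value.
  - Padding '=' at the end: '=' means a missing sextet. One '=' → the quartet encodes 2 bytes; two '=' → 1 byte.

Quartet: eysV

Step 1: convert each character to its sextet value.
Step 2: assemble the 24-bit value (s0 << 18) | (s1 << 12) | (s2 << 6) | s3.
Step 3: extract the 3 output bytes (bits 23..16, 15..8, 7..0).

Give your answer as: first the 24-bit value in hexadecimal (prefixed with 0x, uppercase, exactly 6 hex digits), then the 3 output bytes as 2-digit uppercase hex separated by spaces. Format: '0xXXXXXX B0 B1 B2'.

Answer: 0x7B2B15 7B 2B 15

Derivation:
Sextets: e=30, y=50, s=44, V=21
24-bit: (30<<18) | (50<<12) | (44<<6) | 21
      = 0x780000 | 0x032000 | 0x000B00 | 0x000015
      = 0x7B2B15
Bytes: (v>>16)&0xFF=7B, (v>>8)&0xFF=2B, v&0xFF=15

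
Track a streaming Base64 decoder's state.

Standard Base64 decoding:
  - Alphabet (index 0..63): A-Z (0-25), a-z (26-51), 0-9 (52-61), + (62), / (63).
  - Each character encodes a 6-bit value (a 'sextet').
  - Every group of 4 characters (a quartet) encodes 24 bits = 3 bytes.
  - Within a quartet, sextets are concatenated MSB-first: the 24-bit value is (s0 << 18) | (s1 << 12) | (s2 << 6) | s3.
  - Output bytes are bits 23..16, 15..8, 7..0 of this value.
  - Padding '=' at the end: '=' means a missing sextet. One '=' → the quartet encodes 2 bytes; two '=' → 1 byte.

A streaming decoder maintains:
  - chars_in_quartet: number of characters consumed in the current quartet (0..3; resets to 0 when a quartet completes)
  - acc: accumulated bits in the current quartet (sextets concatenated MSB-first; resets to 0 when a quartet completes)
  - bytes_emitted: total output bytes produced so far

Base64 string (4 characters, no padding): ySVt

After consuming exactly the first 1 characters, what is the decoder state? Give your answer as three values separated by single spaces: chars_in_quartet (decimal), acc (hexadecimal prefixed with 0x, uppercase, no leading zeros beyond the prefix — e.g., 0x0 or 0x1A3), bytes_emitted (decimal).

After char 0 ('y'=50): chars_in_quartet=1 acc=0x32 bytes_emitted=0

Answer: 1 0x32 0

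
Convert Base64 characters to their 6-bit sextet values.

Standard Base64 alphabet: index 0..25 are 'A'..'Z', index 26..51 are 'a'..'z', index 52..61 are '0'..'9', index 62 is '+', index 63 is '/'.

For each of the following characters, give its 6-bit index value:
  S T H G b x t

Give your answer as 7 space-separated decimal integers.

Answer: 18 19 7 6 27 49 45

Derivation:
'S': A..Z range, ord('S') − ord('A') = 18
'T': A..Z range, ord('T') − ord('A') = 19
'H': A..Z range, ord('H') − ord('A') = 7
'G': A..Z range, ord('G') − ord('A') = 6
'b': a..z range, 26 + ord('b') − ord('a') = 27
'x': a..z range, 26 + ord('x') − ord('a') = 49
't': a..z range, 26 + ord('t') − ord('a') = 45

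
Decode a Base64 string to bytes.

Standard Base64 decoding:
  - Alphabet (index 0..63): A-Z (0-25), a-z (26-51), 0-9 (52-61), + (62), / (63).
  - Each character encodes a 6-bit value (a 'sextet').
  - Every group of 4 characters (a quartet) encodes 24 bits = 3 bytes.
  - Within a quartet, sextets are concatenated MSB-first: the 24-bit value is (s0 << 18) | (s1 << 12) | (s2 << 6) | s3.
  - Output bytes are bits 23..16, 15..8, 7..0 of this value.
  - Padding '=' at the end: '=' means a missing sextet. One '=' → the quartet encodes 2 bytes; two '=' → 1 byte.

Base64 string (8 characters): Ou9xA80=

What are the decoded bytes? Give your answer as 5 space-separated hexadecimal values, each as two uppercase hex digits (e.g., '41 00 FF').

Answer: 3A EF 71 03 CD

Derivation:
After char 0 ('O'=14): chars_in_quartet=1 acc=0xE bytes_emitted=0
After char 1 ('u'=46): chars_in_quartet=2 acc=0x3AE bytes_emitted=0
After char 2 ('9'=61): chars_in_quartet=3 acc=0xEBBD bytes_emitted=0
After char 3 ('x'=49): chars_in_quartet=4 acc=0x3AEF71 -> emit 3A EF 71, reset; bytes_emitted=3
After char 4 ('A'=0): chars_in_quartet=1 acc=0x0 bytes_emitted=3
After char 5 ('8'=60): chars_in_quartet=2 acc=0x3C bytes_emitted=3
After char 6 ('0'=52): chars_in_quartet=3 acc=0xF34 bytes_emitted=3
Padding '=': partial quartet acc=0xF34 -> emit 03 CD; bytes_emitted=5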